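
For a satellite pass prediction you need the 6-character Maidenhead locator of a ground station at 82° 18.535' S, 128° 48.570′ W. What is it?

CA57oq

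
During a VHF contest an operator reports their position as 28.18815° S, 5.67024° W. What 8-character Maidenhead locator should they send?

IG71dt94

Add 180° to longitude and 90° to latitude: 174.32976, 61.81185.
Field: lon ⌊174.32976/20⌋ = 8 → I; lat ⌊61.81185/10⌋ = 6 → G.
Square: lon ⌊14.32976/2⌋ = 7; lat ⌊1.81185/1⌋ = 1.
Subsquare: lon ⌊0.32976/0.0833333⌋ = 3 → d; lat ⌊0.81185/0.0416667⌋ = 19 → t.
Extended square: lon ⌊0.07976/0.00833333⌋ = 9; lat ⌊0.02018/0.00416667⌋ = 4.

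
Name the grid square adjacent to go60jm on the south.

Latitude subsquare m = 12; −1 → 11 = l.
The longitude characters are unchanged.

GO60jl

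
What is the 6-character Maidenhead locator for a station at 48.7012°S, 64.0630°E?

Offset from 180°W / 90°S: lon 244.0630°, lat 41.2988°.
Field: 244.0630/20 → 12 → M, 41.2988/10 → 4 → E; chars ME.
Square: 4.0630/2 → 2, 1.2988/1 → 1; chars 21.
Subsquare: 0.0630/0.0833333 → 0 → a, 0.2988/0.0416667 → 7 → h; chars ah.

ME21ah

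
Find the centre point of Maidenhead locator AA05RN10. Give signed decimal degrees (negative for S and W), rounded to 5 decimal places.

-84.45625, -178.57083

Field A=0, A=0: +0·20° lon, +0·10° lat → SW at lon -180°, lat -90°.
Square 0, 5: +0·2° lon, +5·1° lat → SW at lon -180°, lat -85°.
Subsquare r=17, n=13: +17·0.0833333° lon, +13·0.0416667° lat → SW at lon -178.583°, lat -84.4583°.
Extended square 1, 0: +1·0.00833333° lon, +0·0.00416667° lat → SW at lon -178.575°, lat -84.4583°.
Cell spans 0.00833333° lon × 0.00416667° lat. Centre is SW corner plus half of each.
latitude -84.45625, longitude -178.57083.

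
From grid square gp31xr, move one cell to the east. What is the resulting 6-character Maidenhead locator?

Longitude subsquare x = 23; +1 → 24, wraps to 0 = a, carry into square.
Longitude square 3; +1 → 4.
The latitude characters are unchanged.

GP41ar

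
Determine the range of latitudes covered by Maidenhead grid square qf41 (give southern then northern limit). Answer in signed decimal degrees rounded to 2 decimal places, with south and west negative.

-39.00, -38.00

Field Q=16, F=5: +16·20° lon, +5·10° lat → SW at lon 140°, lat -40°.
Square 4, 1: +4·2° lon, +1·1° lat → SW at lon 148°, lat -39°.
Cell spans 2° lon × 1° lat.
south -39.00, north -38.00.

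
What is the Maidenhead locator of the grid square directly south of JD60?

JC69

Latitude square 0; −1 → -1, wraps to 9, carry into field.
Latitude field D = 3; −1 → 2 = C.
The longitude characters are unchanged.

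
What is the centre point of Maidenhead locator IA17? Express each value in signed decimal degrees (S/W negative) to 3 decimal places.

Field I=8, A=0: +8·20° lon, +0·10° lat → SW at lon -20°, lat -90°.
Square 1, 7: +1·2° lon, +7·1° lat → SW at lon -18°, lat -83°.
Cell spans 2° lon × 1° lat. Centre is SW corner plus half of each.
latitude -82.500, longitude -17.000.

-82.500, -17.000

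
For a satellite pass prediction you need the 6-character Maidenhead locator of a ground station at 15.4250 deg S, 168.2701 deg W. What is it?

AH54un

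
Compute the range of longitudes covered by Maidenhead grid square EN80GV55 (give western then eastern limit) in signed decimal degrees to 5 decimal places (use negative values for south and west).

-83.45833, -83.45000

Field E=4, N=13: +4·20° lon, +13·10° lat → SW at lon -100°, lat 40°.
Square 8, 0: +8·2° lon, +0·1° lat → SW at lon -84°, lat 40°.
Subsquare g=6, v=21: +6·0.0833333° lon, +21·0.0416667° lat → SW at lon -83.5°, lat 40.875°.
Extended square 5, 5: +5·0.00833333° lon, +5·0.00416667° lat → SW at lon -83.4583°, lat 40.8958°.
Cell spans 0.00833333° lon × 0.00416667° lat.
west -83.45833, east -83.45000.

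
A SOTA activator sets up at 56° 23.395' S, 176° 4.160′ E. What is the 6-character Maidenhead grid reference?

Add 180° to longitude and 90° to latitude: 356.0693, 33.6101.
Field: lon ⌊356.0693/20⌋ = 17 → R; lat ⌊33.6101/10⌋ = 3 → D.
Square: lon ⌊16.0693/2⌋ = 8; lat ⌊3.6101/1⌋ = 3.
Subsquare: lon ⌊0.0693/0.0833333⌋ = 0 → a; lat ⌊0.6101/0.0416667⌋ = 14 → o.

RD83ao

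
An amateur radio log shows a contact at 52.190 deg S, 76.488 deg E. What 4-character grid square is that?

Offset from 180°W / 90°S: lon 256.49°, lat 37.81°.
Field: 256.49/20 → 12 → M, 37.81/10 → 3 → D; chars MD.
Square: 16.49/2 → 8, 7.81/1 → 7; chars 87.

MD87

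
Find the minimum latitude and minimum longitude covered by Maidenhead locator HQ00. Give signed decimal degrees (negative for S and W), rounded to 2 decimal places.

70.00, -40.00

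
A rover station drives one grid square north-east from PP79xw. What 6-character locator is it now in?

Longitude subsquare x = 23; +1 → 24, wraps to 0 = a, carry into square.
Longitude square 7; +1 → 8.
Latitude subsquare w = 22; +1 → 23 = x.

PP89ax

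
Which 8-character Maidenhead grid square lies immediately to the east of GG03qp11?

GG03qp21

Longitude extended square 1; +1 → 2.
The latitude characters are unchanged.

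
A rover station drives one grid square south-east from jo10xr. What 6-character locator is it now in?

JO20aq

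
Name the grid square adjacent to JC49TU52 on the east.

Longitude extended square 5; +1 → 6.
The latitude characters are unchanged.

JC49tu62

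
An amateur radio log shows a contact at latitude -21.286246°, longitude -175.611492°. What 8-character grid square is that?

AG28er61

Add 180° to longitude and 90° to latitude: 4.38851, 68.71375.
Field (20°×10°, letters A–R): lon ⌊4.38851/20⌋ = 0 → A; lat ⌊68.71375/10⌋ = 6 → G.
Square (2°×1°, digits 0–9): lon ⌊4.38851/2⌋ = 2; lat ⌊8.71375/1⌋ = 8.
Subsquare (5′×2.5′, letters a–x): lon ⌊0.38851/0.0833333⌋ = 4 → e; lat ⌊0.71375/0.0416667⌋ = 17 → r.
Extended square (30″×15″, digits 0–9): lon ⌊0.05517/0.00833333⌋ = 6; lat ⌊0.00542/0.00416667⌋ = 1.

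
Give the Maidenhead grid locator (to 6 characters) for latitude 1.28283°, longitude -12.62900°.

IJ31qg

Add 180° to longitude and 90° to latitude: 167.3710, 91.2828.
Field: lon ⌊167.3710/20⌋ = 8 → I; lat ⌊91.2828/10⌋ = 9 → J.
Square: lon ⌊7.3710/2⌋ = 3; lat ⌊1.2828/1⌋ = 1.
Subsquare: lon ⌊1.3710/0.0833333⌋ = 16 → q; lat ⌊0.2828/0.0416667⌋ = 6 → g.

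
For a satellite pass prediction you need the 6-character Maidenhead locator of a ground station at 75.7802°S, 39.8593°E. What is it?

Shift to the Maidenhead origin (180°W, 90°S): lon 219.8593, lat 14.2198.
Field: 219.8593/20 → 10 → K, 14.2198/10 → 1 → B; chars KB.
Square: 19.8593/2 → 9, 4.2198/1 → 4; chars 94.
Subsquare: 1.8593/0.0833333 → 22 → w, 0.2198/0.0416667 → 5 → f; chars wf.

KB94wf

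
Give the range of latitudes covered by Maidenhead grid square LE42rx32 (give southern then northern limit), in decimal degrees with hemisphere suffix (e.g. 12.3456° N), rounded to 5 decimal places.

47.03333° S, 47.02917° S

Field L=11, E=4: +11·20° lon, +4·10° lat → SW at lon 40°, lat -50°.
Square 4, 2: +4·2° lon, +2·1° lat → SW at lon 48°, lat -48°.
Subsquare r=17, x=23: +17·0.0833333° lon, +23·0.0416667° lat → SW at lon 49.4167°, lat -47.0417°.
Extended square 3, 2: +3·0.00833333° lon, +2·0.00416667° lat → SW at lon 49.4417°, lat -47.0333°.
Cell spans 0.00833333° lon × 0.00416667° lat.
south 47.03333° S, north 47.02917° S.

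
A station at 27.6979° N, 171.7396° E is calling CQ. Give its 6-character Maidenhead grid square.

Add 180° to longitude and 90° to latitude: 351.7396, 117.6979.
Field: lon ⌊351.7396/20⌋ = 17 → R; lat ⌊117.6979/10⌋ = 11 → L.
Square: lon ⌊11.7396/2⌋ = 5; lat ⌊7.6979/1⌋ = 7.
Subsquare: lon ⌊1.7396/0.0833333⌋ = 20 → u; lat ⌊0.6979/0.0416667⌋ = 16 → q.

RL57uq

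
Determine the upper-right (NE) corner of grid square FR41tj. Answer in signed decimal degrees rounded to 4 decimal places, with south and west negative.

81.4167, -70.3333

Field F=5, R=17: +5·20° lon, +17·10° lat → SW at lon -80°, lat 80°.
Square 4, 1: +4·2° lon, +1·1° lat → SW at lon -72°, lat 81°.
Subsquare t=19, j=9: +19·0.0833333° lon, +9·0.0416667° lat → SW at lon -70.4167°, lat 81.375°.
Cell spans 0.0833333° lon × 0.0416667° lat. NE corner is SW corner plus one full cell.
latitude 81.4167, longitude -70.3333.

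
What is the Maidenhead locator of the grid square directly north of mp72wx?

MP73wa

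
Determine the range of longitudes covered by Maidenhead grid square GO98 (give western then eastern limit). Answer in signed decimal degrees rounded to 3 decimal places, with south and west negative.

Field G=6, O=14: +6·20° lon, +14·10° lat → SW at lon -60°, lat 50°.
Square 9, 8: +9·2° lon, +8·1° lat → SW at lon -42°, lat 58°.
Cell spans 2° lon × 1° lat.
west -42.000, east -40.000.

-42.000, -40.000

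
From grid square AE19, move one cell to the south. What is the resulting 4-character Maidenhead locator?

Latitude square 9; −1 → 8.
The longitude characters are unchanged.

AE18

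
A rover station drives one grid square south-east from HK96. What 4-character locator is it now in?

IK05

Longitude square 9; +1 → 10, wraps to 0, carry into field.
Longitude field H = 7; +1 → 8 = I.
Latitude square 6; −1 → 5.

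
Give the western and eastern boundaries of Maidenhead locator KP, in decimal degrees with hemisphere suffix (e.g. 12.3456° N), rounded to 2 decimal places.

20.00° E, 40.00° E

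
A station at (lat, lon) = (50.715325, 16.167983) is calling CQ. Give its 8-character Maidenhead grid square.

Shift to the Maidenhead origin (180°W, 90°S): lon 196.16798, lat 140.71533.
Field: lon ⌊196.16798/20⌋ = 9 → J; lat ⌊140.71533/10⌋ = 14 → O.
Square: lon ⌊16.16798/2⌋ = 8; lat ⌊0.71533/1⌋ = 0.
Subsquare: lon ⌊0.16798/0.0833333⌋ = 2 → c; lat ⌊0.71533/0.0416667⌋ = 17 → r.
Extended square: lon ⌊0.00132/0.00833333⌋ = 0; lat ⌊0.00699/0.00416667⌋ = 1.

JO80cr01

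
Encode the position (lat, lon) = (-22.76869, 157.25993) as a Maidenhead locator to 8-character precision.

QG87pf15

Shift to the Maidenhead origin (180°W, 90°S): lon 337.25993, lat 67.23131.
Field: 337.25993/20 → 16 → Q, 67.23131/10 → 6 → G; chars QG.
Square: 17.25993/2 → 8, 7.23131/1 → 7; chars 87.
Subsquare: 1.25993/0.0833333 → 15 → p, 0.23131/0.0416667 → 5 → f; chars pf.
Extended square: 0.00993/0.00833333 → 1, 0.02298/0.00416667 → 5; chars 15.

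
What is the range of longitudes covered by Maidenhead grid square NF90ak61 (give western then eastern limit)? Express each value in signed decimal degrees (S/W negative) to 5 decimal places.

98.05000, 98.05833

Field N=13, F=5: +13·20° lon, +5·10° lat → SW at lon 80°, lat -40°.
Square 9, 0: +9·2° lon, +0·1° lat → SW at lon 98°, lat -40°.
Subsquare a=0, k=10: +0·0.0833333° lon, +10·0.0416667° lat → SW at lon 98°, lat -39.5833°.
Extended square 6, 1: +6·0.00833333° lon, +1·0.00416667° lat → SW at lon 98.05°, lat -39.5792°.
Cell spans 0.00833333° lon × 0.00416667° lat.
west 98.05000, east 98.05833.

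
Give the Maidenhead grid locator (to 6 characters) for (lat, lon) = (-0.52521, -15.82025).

Offset from 180°W / 90°S: lon 164.1798°, lat 89.4748°.
Field (20°×10°, letters A–R): 164.1798/20 → 8 → I, 89.4748/10 → 8 → I; chars II.
Square (2°×1°, digits 0–9): 4.1798/2 → 2, 9.4748/1 → 9; chars 29.
Subsquare (5′×2.5′, letters a–x): 0.1798/0.0833333 → 2 → c, 0.4748/0.0416667 → 11 → l; chars cl.

II29cl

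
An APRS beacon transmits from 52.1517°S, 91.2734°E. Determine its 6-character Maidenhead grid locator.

Add 180° to longitude and 90° to latitude: 271.2734, 37.8483.
Field: lon ⌊271.2734/20⌋ = 13 → N; lat ⌊37.8483/10⌋ = 3 → D.
Square: lon ⌊11.2734/2⌋ = 5; lat ⌊7.8483/1⌋ = 7.
Subsquare: lon ⌊1.2734/0.0833333⌋ = 15 → p; lat ⌊0.8483/0.0416667⌋ = 20 → u.

ND57pu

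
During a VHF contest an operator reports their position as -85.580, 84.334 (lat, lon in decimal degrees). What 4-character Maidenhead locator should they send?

Add 180° to longitude and 90° to latitude: 264.33, 4.42.
Field: 264.33/20 → 13 → N, 4.42/10 → 0 → A; chars NA.
Square: 4.33/2 → 2, 4.42/1 → 4; chars 24.

NA24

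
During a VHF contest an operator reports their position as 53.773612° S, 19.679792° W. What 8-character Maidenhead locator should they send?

ID06df84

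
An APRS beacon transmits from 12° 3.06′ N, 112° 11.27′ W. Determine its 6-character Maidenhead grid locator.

Offset from 180°W / 90°S: lon 67.8122°, lat 102.0510°.
Field (20°×10°, letters A–R): 67.8122/20 → 3 → D, 102.0510/10 → 10 → K; chars DK.
Square (2°×1°, digits 0–9): 7.8122/2 → 3, 2.0510/1 → 2; chars 32.
Subsquare (5′×2.5′, letters a–x): 1.8122/0.0833333 → 21 → v, 0.0510/0.0416667 → 1 → b; chars vb.

DK32vb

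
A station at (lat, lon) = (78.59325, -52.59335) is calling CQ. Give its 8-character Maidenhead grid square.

GQ38qo82

Shift to the Maidenhead origin (180°W, 90°S): lon 127.40665, lat 168.59325.
Field: lon ⌊127.40665/20⌋ = 6 → G; lat ⌊168.59325/10⌋ = 16 → Q.
Square: lon ⌊7.40665/2⌋ = 3; lat ⌊8.59325/1⌋ = 8.
Subsquare: lon ⌊1.40665/0.0833333⌋ = 16 → q; lat ⌊0.59325/0.0416667⌋ = 14 → o.
Extended square: lon ⌊0.07332/0.00833333⌋ = 8; lat ⌊0.00992/0.00416667⌋ = 2.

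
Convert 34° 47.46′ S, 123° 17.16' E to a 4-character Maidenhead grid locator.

Add 180° to longitude and 90° to latitude: 303.29, 55.21.
Field: 303.29/20 → 15 → P, 55.21/10 → 5 → F; chars PF.
Square: 3.29/2 → 1, 5.21/1 → 5; chars 15.

PF15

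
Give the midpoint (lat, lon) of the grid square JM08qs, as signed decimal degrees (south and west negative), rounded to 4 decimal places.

Field J=9, M=12: +9·20° lon, +12·10° lat → SW at lon 0°, lat 30°.
Square 0, 8: +0·2° lon, +8·1° lat → SW at lon 0°, lat 38°.
Subsquare q=16, s=18: +16·0.0833333° lon, +18·0.0416667° lat → SW at lon 1.33333°, lat 38.75°.
Cell spans 0.0833333° lon × 0.0416667° lat. Centre is SW corner plus half of each.
latitude 38.7708, longitude 1.3750.

38.7708, 1.3750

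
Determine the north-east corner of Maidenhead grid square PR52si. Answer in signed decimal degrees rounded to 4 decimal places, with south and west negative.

82.3750, 131.5833

Field P=15, R=17: +15·20° lon, +17·10° lat → SW at lon 120°, lat 80°.
Square 5, 2: +5·2° lon, +2·1° lat → SW at lon 130°, lat 82°.
Subsquare s=18, i=8: +18·0.0833333° lon, +8·0.0416667° lat → SW at lon 131.5°, lat 82.3333°.
Cell spans 0.0833333° lon × 0.0416667° lat. NE corner is SW corner plus one full cell.
latitude 82.3750, longitude 131.5833.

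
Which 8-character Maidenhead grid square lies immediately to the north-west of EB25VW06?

EB25uw97

Longitude extended square 0; −1 → -1, wraps to 9, carry into subsquare.
Longitude subsquare v = 21; −1 → 20 = u.
Latitude extended square 6; +1 → 7.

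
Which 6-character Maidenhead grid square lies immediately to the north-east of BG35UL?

Longitude subsquare u = 20; +1 → 21 = v.
Latitude subsquare l = 11; +1 → 12 = m.

BG35vm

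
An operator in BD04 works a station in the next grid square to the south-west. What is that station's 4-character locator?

AD93

Longitude square 0; −1 → -1, wraps to 9, carry into field.
Longitude field B = 1; −1 → 0 = A.
Latitude square 4; −1 → 3.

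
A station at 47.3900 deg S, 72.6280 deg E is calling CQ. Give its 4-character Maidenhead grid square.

Shift to the Maidenhead origin (180°W, 90°S): lon 252.63, lat 42.61.
Field: lon ⌊252.63/20⌋ = 12 → M; lat ⌊42.61/10⌋ = 4 → E.
Square: lon ⌊12.63/2⌋ = 6; lat ⌊2.61/1⌋ = 2.

ME62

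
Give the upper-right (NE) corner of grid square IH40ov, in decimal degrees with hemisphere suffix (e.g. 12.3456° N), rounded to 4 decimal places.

Field I=8, H=7: +8·20° lon, +7·10° lat → SW at lon -20°, lat -20°.
Square 4, 0: +4·2° lon, +0·1° lat → SW at lon -12°, lat -20°.
Subsquare o=14, v=21: +14·0.0833333° lon, +21·0.0416667° lat → SW at lon -10.8333°, lat -19.125°.
Cell spans 0.0833333° lon × 0.0416667° lat. NE corner is SW corner plus one full cell.
latitude 19.0833° S, longitude 10.7500° W.

19.0833° S, 10.7500° W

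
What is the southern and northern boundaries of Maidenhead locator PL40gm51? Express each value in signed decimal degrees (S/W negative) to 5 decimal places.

20.50417, 20.50833

Field P=15, L=11: +15·20° lon, +11·10° lat → SW at lon 120°, lat 20°.
Square 4, 0: +4·2° lon, +0·1° lat → SW at lon 128°, lat 20°.
Subsquare g=6, m=12: +6·0.0833333° lon, +12·0.0416667° lat → SW at lon 128.5°, lat 20.5°.
Extended square 5, 1: +5·0.00833333° lon, +1·0.00416667° lat → SW at lon 128.542°, lat 20.5042°.
Cell spans 0.00833333° lon × 0.00416667° lat.
south 20.50417, north 20.50833.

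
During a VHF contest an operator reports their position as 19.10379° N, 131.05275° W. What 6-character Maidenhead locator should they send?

CK49lc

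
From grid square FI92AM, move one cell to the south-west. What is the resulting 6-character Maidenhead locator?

Longitude subsquare a = 0; −1 → -1, wraps to 23 = x, carry into square.
Longitude square 9; −1 → 8.
Latitude subsquare m = 12; −1 → 11 = l.

FI82xl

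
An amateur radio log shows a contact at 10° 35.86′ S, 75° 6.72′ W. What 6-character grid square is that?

FH29kj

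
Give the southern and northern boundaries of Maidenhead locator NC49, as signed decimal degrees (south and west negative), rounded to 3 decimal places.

-61.000, -60.000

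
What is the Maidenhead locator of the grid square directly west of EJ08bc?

EJ08ac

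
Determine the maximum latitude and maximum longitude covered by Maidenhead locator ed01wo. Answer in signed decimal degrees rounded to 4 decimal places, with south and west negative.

-58.3750, -98.0833

Field E=4, D=3: +4·20° lon, +3·10° lat → SW at lon -100°, lat -60°.
Square 0, 1: +0·2° lon, +1·1° lat → SW at lon -100°, lat -59°.
Subsquare w=22, o=14: +22·0.0833333° lon, +14·0.0416667° lat → SW at lon -98.1667°, lat -58.4167°.
Cell spans 0.0833333° lon × 0.0416667° lat. NE corner is SW corner plus one full cell.
latitude -58.3750, longitude -98.0833.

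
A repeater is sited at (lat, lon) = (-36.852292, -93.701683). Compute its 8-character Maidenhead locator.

EF33dd55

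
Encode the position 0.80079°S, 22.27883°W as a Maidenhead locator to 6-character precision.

Shift to the Maidenhead origin (180°W, 90°S): lon 157.7212, lat 89.1992.
Field: 157.7212/20 → 7 → H, 89.1992/10 → 8 → I; chars HI.
Square: 17.7212/2 → 8, 9.1992/1 → 9; chars 89.
Subsquare: 1.7212/0.0833333 → 20 → u, 0.1992/0.0416667 → 4 → e; chars ue.

HI89ue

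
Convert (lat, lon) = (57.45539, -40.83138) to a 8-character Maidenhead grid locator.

GO97ok09

Add 180° to longitude and 90° to latitude: 139.16862, 147.45539.
Field: 139.16862/20 → 6 → G, 147.45539/10 → 14 → O; chars GO.
Square: 19.16862/2 → 9, 7.45539/1 → 7; chars 97.
Subsquare: 1.16862/0.0833333 → 14 → o, 0.45539/0.0416667 → 10 → k; chars ok.
Extended square: 0.00195/0.00833333 → 0, 0.03872/0.00416667 → 9; chars 09.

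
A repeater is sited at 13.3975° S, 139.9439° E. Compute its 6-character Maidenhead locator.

Offset from 180°W / 90°S: lon 319.9439°, lat 76.6025°.
Field: 319.9439/20 → 15 → P, 76.6025/10 → 7 → H; chars PH.
Square: 19.9439/2 → 9, 6.6025/1 → 6; chars 96.
Subsquare: 1.9439/0.0833333 → 23 → x, 0.6025/0.0416667 → 14 → o; chars xo.

PH96xo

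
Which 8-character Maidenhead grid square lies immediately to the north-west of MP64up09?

MP64tq90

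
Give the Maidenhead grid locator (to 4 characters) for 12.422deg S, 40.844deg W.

Offset from 180°W / 90°S: lon 139.16°, lat 77.58°.
Field: lon ⌊139.16/20⌋ = 6 → G; lat ⌊77.58/10⌋ = 7 → H.
Square: lon ⌊19.16/2⌋ = 9; lat ⌊7.58/1⌋ = 7.

GH97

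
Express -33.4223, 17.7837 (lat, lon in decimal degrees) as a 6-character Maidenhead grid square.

Add 180° to longitude and 90° to latitude: 197.7837, 56.5777.
Field (20°×10°, letters A–R): lon ⌊197.7837/20⌋ = 9 → J; lat ⌊56.5777/10⌋ = 5 → F.
Square (2°×1°, digits 0–9): lon ⌊17.7837/2⌋ = 8; lat ⌊6.5777/1⌋ = 6.
Subsquare (5′×2.5′, letters a–x): lon ⌊1.7837/0.0833333⌋ = 21 → v; lat ⌊0.5777/0.0416667⌋ = 13 → n.

JF86vn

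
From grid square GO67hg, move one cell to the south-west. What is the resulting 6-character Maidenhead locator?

Longitude subsquare h = 7; −1 → 6 = g.
Latitude subsquare g = 6; −1 → 5 = f.

GO67gf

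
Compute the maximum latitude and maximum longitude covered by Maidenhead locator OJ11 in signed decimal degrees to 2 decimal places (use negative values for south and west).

2.00, 104.00

Field O=14, J=9: +14·20° lon, +9·10° lat → SW at lon 100°, lat 0°.
Square 1, 1: +1·2° lon, +1·1° lat → SW at lon 102°, lat 1°.
Cell spans 2° lon × 1° lat. NE corner is SW corner plus one full cell.
latitude 2.00, longitude 104.00.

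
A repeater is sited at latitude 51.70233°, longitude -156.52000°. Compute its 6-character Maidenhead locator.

BO11rq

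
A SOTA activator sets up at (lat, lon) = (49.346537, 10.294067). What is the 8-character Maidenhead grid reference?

JN59di53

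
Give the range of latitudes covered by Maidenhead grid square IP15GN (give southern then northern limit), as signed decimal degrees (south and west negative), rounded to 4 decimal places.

65.5417, 65.5833

Field I=8, P=15: +8·20° lon, +15·10° lat → SW at lon -20°, lat 60°.
Square 1, 5: +1·2° lon, +5·1° lat → SW at lon -18°, lat 65°.
Subsquare g=6, n=13: +6·0.0833333° lon, +13·0.0416667° lat → SW at lon -17.5°, lat 65.5417°.
Cell spans 0.0833333° lon × 0.0416667° lat.
south 65.5417, north 65.5833.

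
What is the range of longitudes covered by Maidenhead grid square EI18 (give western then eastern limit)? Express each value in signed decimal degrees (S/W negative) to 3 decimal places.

Field E=4, I=8: +4·20° lon, +8·10° lat → SW at lon -100°, lat -10°.
Square 1, 8: +1·2° lon, +8·1° lat → SW at lon -98°, lat -2°.
Cell spans 2° lon × 1° lat.
west -98.000, east -96.000.

-98.000, -96.000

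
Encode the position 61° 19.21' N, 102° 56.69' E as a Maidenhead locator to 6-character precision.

Add 180° to longitude and 90° to latitude: 282.9448, 151.3202.
Field: 282.9448/20 → 14 → O, 151.3202/10 → 15 → P; chars OP.
Square: 2.9448/2 → 1, 1.3202/1 → 1; chars 11.
Subsquare: 0.9448/0.0833333 → 11 → l, 0.3202/0.0416667 → 7 → h; chars lh.

OP11lh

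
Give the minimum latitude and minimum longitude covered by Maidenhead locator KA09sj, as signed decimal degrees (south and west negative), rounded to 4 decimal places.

-80.6250, 21.5000

Field K=10, A=0: +10·20° lon, +0·10° lat → SW at lon 20°, lat -90°.
Square 0, 9: +0·2° lon, +9·1° lat → SW at lon 20°, lat -81°.
Subsquare s=18, j=9: +18·0.0833333° lon, +9·0.0416667° lat → SW at lon 21.5°, lat -80.625°.
latitude -80.6250, longitude 21.5000.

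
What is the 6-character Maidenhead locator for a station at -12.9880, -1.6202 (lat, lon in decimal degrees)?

IH97ea

Shift to the Maidenhead origin (180°W, 90°S): lon 178.3798, lat 77.0120.
Field: lon ⌊178.3798/20⌋ = 8 → I; lat ⌊77.0120/10⌋ = 7 → H.
Square: lon ⌊18.3798/2⌋ = 9; lat ⌊7.0120/1⌋ = 7.
Subsquare: lon ⌊0.3798/0.0833333⌋ = 4 → e; lat ⌊0.0120/0.0416667⌋ = 0 → a.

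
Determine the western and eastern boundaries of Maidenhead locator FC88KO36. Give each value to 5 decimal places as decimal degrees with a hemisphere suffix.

Field F=5, C=2: +5·20° lon, +2·10° lat → SW at lon -80°, lat -70°.
Square 8, 8: +8·2° lon, +8·1° lat → SW at lon -64°, lat -62°.
Subsquare k=10, o=14: +10·0.0833333° lon, +14·0.0416667° lat → SW at lon -63.1667°, lat -61.4167°.
Extended square 3, 6: +3·0.00833333° lon, +6·0.00416667° lat → SW at lon -63.1417°, lat -61.3917°.
Cell spans 0.00833333° lon × 0.00416667° lat.
west 63.14167° W, east 63.13333° W.

63.14167° W, 63.13333° W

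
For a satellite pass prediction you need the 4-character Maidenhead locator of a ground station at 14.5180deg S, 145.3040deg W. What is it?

BH75

Shift to the Maidenhead origin (180°W, 90°S): lon 34.70, lat 75.48.
Field: lon ⌊34.70/20⌋ = 1 → B; lat ⌊75.48/10⌋ = 7 → H.
Square: lon ⌊14.70/2⌋ = 7; lat ⌊5.48/1⌋ = 5.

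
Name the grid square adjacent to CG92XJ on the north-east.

DG02ak

Longitude subsquare x = 23; +1 → 24, wraps to 0 = a, carry into square.
Longitude square 9; +1 → 10, wraps to 0, carry into field.
Longitude field C = 2; +1 → 3 = D.
Latitude subsquare j = 9; +1 → 10 = k.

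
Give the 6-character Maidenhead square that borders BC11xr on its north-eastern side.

Longitude subsquare x = 23; +1 → 24, wraps to 0 = a, carry into square.
Longitude square 1; +1 → 2.
Latitude subsquare r = 17; +1 → 18 = s.

BC21as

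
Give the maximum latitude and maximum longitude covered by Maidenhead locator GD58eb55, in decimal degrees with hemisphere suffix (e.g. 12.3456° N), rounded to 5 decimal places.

Field G=6, D=3: +6·20° lon, +3·10° lat → SW at lon -60°, lat -60°.
Square 5, 8: +5·2° lon, +8·1° lat → SW at lon -50°, lat -52°.
Subsquare e=4, b=1: +4·0.0833333° lon, +1·0.0416667° lat → SW at lon -49.6667°, lat -51.9583°.
Extended square 5, 5: +5·0.00833333° lon, +5·0.00416667° lat → SW at lon -49.625°, lat -51.9375°.
Cell spans 0.00833333° lon × 0.00416667° lat. NE corner is SW corner plus one full cell.
latitude 51.93333° S, longitude 49.61667° W.

51.93333° S, 49.61667° W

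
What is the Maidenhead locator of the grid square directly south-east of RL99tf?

RL99ue

Longitude subsquare t = 19; +1 → 20 = u.
Latitude subsquare f = 5; −1 → 4 = e.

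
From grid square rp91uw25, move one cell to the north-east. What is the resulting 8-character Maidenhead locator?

Longitude extended square 2; +1 → 3.
Latitude extended square 5; +1 → 6.

RP91uw36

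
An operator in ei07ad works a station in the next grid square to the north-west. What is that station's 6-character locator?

Longitude subsquare a = 0; −1 → -1, wraps to 23 = x, carry into square.
Longitude square 0; −1 → -1, wraps to 9, carry into field.
Longitude field E = 4; −1 → 3 = D.
Latitude subsquare d = 3; +1 → 4 = e.

DI97xe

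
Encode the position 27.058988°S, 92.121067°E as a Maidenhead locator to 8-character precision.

Shift to the Maidenhead origin (180°W, 90°S): lon 272.12107, lat 62.94101.
Field: lon ⌊272.12107/20⌋ = 13 → N; lat ⌊62.94101/10⌋ = 6 → G.
Square: lon ⌊12.12107/2⌋ = 6; lat ⌊2.94101/1⌋ = 2.
Subsquare: lon ⌊0.12107/0.0833333⌋ = 1 → b; lat ⌊0.94101/0.0416667⌋ = 22 → w.
Extended square: lon ⌊0.03773/0.00833333⌋ = 4; lat ⌊0.02435/0.00416667⌋ = 5.

NG62bw45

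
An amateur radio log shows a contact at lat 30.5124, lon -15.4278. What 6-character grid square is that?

Offset from 180°W / 90°S: lon 164.5722°, lat 120.5124°.
Field: lon ⌊164.5722/20⌋ = 8 → I; lat ⌊120.5124/10⌋ = 12 → M.
Square: lon ⌊4.5722/2⌋ = 2; lat ⌊0.5124/1⌋ = 0.
Subsquare: lon ⌊0.5722/0.0833333⌋ = 6 → g; lat ⌊0.5124/0.0416667⌋ = 12 → m.

IM20gm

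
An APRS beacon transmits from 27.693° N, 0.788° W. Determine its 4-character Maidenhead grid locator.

IL97

Offset from 180°W / 90°S: lon 179.21°, lat 117.69°.
Field (20°×10°, letters A–R): lon ⌊179.21/20⌋ = 8 → I; lat ⌊117.69/10⌋ = 11 → L.
Square (2°×1°, digits 0–9): lon ⌊19.21/2⌋ = 9; lat ⌊7.69/1⌋ = 7.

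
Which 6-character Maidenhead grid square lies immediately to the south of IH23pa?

IH22px

Latitude subsquare a = 0; −1 → -1, wraps to 23 = x, carry into square.
Latitude square 3; −1 → 2.
The longitude characters are unchanged.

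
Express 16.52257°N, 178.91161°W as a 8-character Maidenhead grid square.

AK06nm05

Offset from 180°W / 90°S: lon 1.08839°, lat 106.52257°.
Field: lon ⌊1.08839/20⌋ = 0 → A; lat ⌊106.52257/10⌋ = 10 → K.
Square: lon ⌊1.08839/2⌋ = 0; lat ⌊6.52257/1⌋ = 6.
Subsquare: lon ⌊1.08839/0.0833333⌋ = 13 → n; lat ⌊0.52257/0.0416667⌋ = 12 → m.
Extended square: lon ⌊0.00506/0.00833333⌋ = 0; lat ⌊0.02257/0.00416667⌋ = 5.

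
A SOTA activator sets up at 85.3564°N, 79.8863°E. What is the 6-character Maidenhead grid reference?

Add 180° to longitude and 90° to latitude: 259.8863, 175.3564.
Field (20°×10°, letters A–R): 259.8863/20 → 12 → M, 175.3564/10 → 17 → R; chars MR.
Square (2°×1°, digits 0–9): 19.8863/2 → 9, 5.3564/1 → 5; chars 95.
Subsquare (5′×2.5′, letters a–x): 1.8863/0.0833333 → 22 → w, 0.3564/0.0416667 → 8 → i; chars wi.

MR95wi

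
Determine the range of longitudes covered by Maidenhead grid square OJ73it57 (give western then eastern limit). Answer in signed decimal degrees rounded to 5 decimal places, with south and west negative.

114.70833, 114.71667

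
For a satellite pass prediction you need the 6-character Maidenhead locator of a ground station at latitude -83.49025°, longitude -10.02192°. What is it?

Shift to the Maidenhead origin (180°W, 90°S): lon 169.9781, lat 6.5097.
Field: 169.9781/20 → 8 → I, 6.5097/10 → 0 → A; chars IA.
Square: 9.9781/2 → 4, 6.5097/1 → 6; chars 46.
Subsquare: 1.9781/0.0833333 → 23 → x, 0.5097/0.0416667 → 12 → m; chars xm.

IA46xm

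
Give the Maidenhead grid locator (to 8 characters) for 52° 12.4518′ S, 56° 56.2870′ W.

Offset from 180°W / 90°S: lon 123.06188°, lat 37.79247°.
Field: lon ⌊123.06188/20⌋ = 6 → G; lat ⌊37.79247/10⌋ = 3 → D.
Square: lon ⌊3.06188/2⌋ = 1; lat ⌊7.79247/1⌋ = 7.
Subsquare: lon ⌊1.06188/0.0833333⌋ = 12 → m; lat ⌊0.79247/0.0416667⌋ = 19 → t.
Extended square: lon ⌊0.06188/0.00833333⌋ = 7; lat ⌊0.00080/0.00416667⌋ = 0.

GD17mt70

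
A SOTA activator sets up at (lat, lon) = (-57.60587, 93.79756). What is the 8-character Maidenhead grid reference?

Add 180° to longitude and 90° to latitude: 273.79756, 32.39413.
Field (20°×10°, letters A–R): 273.79756/20 → 13 → N, 32.39413/10 → 3 → D; chars ND.
Square (2°×1°, digits 0–9): 13.79756/2 → 6, 2.39413/1 → 2; chars 62.
Subsquare (5′×2.5′, letters a–x): 1.79756/0.0833333 → 21 → v, 0.39413/0.0416667 → 9 → j; chars vj.
Extended square (30″×15″, digits 0–9): 0.04756/0.00833333 → 5, 0.01913/0.00416667 → 4; chars 54.

ND62vj54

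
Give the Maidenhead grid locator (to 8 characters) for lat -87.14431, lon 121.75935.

PA02vu15

Offset from 180°W / 90°S: lon 301.75935°, lat 2.85569°.
Field: lon ⌊301.75935/20⌋ = 15 → P; lat ⌊2.85569/10⌋ = 0 → A.
Square: lon ⌊1.75935/2⌋ = 0; lat ⌊2.85569/1⌋ = 2.
Subsquare: lon ⌊1.75935/0.0833333⌋ = 21 → v; lat ⌊0.85569/0.0416667⌋ = 20 → u.
Extended square: lon ⌊0.00935/0.00833333⌋ = 1; lat ⌊0.02236/0.00416667⌋ = 5.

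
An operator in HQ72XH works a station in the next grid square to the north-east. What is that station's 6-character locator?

HQ82ai

Longitude subsquare x = 23; +1 → 24, wraps to 0 = a, carry into square.
Longitude square 7; +1 → 8.
Latitude subsquare h = 7; +1 → 8 = i.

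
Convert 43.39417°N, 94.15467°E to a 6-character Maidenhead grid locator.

NN73bj

Add 180° to longitude and 90° to latitude: 274.1547, 133.3942.
Field (20°×10°, letters A–R): 274.1547/20 → 13 → N, 133.3942/10 → 13 → N; chars NN.
Square (2°×1°, digits 0–9): 14.1547/2 → 7, 3.3942/1 → 3; chars 73.
Subsquare (5′×2.5′, letters a–x): 0.1547/0.0833333 → 1 → b, 0.3942/0.0416667 → 9 → j; chars bj.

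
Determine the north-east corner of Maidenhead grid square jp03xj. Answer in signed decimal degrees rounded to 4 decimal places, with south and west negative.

Field J=9, P=15: +9·20° lon, +15·10° lat → SW at lon 0°, lat 60°.
Square 0, 3: +0·2° lon, +3·1° lat → SW at lon 0°, lat 63°.
Subsquare x=23, j=9: +23·0.0833333° lon, +9·0.0416667° lat → SW at lon 1.91667°, lat 63.375°.
Cell spans 0.0833333° lon × 0.0416667° lat. NE corner is SW corner plus one full cell.
latitude 63.4167, longitude 2.0000.

63.4167, 2.0000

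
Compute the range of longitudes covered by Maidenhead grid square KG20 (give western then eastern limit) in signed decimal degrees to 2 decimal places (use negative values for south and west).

Field K=10, G=6: +10·20° lon, +6·10° lat → SW at lon 20°, lat -30°.
Square 2, 0: +2·2° lon, +0·1° lat → SW at lon 24°, lat -30°.
Cell spans 2° lon × 1° lat.
west 24.00, east 26.00.

24.00, 26.00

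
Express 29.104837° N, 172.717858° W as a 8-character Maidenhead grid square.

Add 180° to longitude and 90° to latitude: 7.28214, 119.10484.
Field (20°×10°, letters A–R): lon ⌊7.28214/20⌋ = 0 → A; lat ⌊119.10484/10⌋ = 11 → L.
Square (2°×1°, digits 0–9): lon ⌊7.28214/2⌋ = 3; lat ⌊9.10484/1⌋ = 9.
Subsquare (5′×2.5′, letters a–x): lon ⌊1.28214/0.0833333⌋ = 15 → p; lat ⌊0.10484/0.0416667⌋ = 2 → c.
Extended square (30″×15″, digits 0–9): lon ⌊0.03214/0.00833333⌋ = 3; lat ⌊0.02150/0.00416667⌋ = 5.

AL39pc35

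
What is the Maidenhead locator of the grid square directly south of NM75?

NM74

Latitude square 5; −1 → 4.
The longitude characters are unchanged.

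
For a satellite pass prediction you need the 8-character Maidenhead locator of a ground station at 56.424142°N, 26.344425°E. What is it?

KO36ek11

Offset from 180°W / 90°S: lon 206.34443°, lat 146.42414°.
Field: lon ⌊206.34443/20⌋ = 10 → K; lat ⌊146.42414/10⌋ = 14 → O.
Square: lon ⌊6.34443/2⌋ = 3; lat ⌊6.42414/1⌋ = 6.
Subsquare: lon ⌊0.34443/0.0833333⌋ = 4 → e; lat ⌊0.42414/0.0416667⌋ = 10 → k.
Extended square: lon ⌊0.01109/0.00833333⌋ = 1; lat ⌊0.00748/0.00416667⌋ = 1.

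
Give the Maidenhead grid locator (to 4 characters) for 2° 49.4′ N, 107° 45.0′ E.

OJ32

Shift to the Maidenhead origin (180°W, 90°S): lon 287.75, lat 92.82.
Field: lon ⌊287.75/20⌋ = 14 → O; lat ⌊92.82/10⌋ = 9 → J.
Square: lon ⌊7.75/2⌋ = 3; lat ⌊2.82/1⌋ = 2.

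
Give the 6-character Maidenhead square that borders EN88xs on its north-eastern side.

EN98at

Longitude subsquare x = 23; +1 → 24, wraps to 0 = a, carry into square.
Longitude square 8; +1 → 9.
Latitude subsquare s = 18; +1 → 19 = t.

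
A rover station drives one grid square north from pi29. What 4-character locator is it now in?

Latitude square 9; +1 → 10, wraps to 0, carry into field.
Latitude field I = 8; +1 → 9 = J.
The longitude characters are unchanged.

PJ20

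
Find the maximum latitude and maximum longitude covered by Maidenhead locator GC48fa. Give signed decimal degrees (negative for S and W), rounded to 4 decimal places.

-61.9583, -51.5000

Field G=6, C=2: +6·20° lon, +2·10° lat → SW at lon -60°, lat -70°.
Square 4, 8: +4·2° lon, +8·1° lat → SW at lon -52°, lat -62°.
Subsquare f=5, a=0: +5·0.0833333° lon, +0·0.0416667° lat → SW at lon -51.5833°, lat -62°.
Cell spans 0.0833333° lon × 0.0416667° lat. NE corner is SW corner plus one full cell.
latitude -61.9583, longitude -51.5000.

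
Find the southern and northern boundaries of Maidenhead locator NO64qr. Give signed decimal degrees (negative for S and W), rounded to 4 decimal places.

54.7083, 54.7500

Field N=13, O=14: +13·20° lon, +14·10° lat → SW at lon 80°, lat 50°.
Square 6, 4: +6·2° lon, +4·1° lat → SW at lon 92°, lat 54°.
Subsquare q=16, r=17: +16·0.0833333° lon, +17·0.0416667° lat → SW at lon 93.3333°, lat 54.7083°.
Cell spans 0.0833333° lon × 0.0416667° lat.
south 54.7083, north 54.7500.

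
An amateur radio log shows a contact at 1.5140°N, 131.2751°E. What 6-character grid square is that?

Shift to the Maidenhead origin (180°W, 90°S): lon 311.2751, lat 91.5140.
Field (20°×10°, letters A–R): 311.2751/20 → 15 → P, 91.5140/10 → 9 → J; chars PJ.
Square (2°×1°, digits 0–9): 11.2751/2 → 5, 1.5140/1 → 1; chars 51.
Subsquare (5′×2.5′, letters a–x): 1.2751/0.0833333 → 15 → p, 0.5140/0.0416667 → 12 → m; chars pm.

PJ51pm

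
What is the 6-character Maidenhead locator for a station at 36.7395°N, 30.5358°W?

Offset from 180°W / 90°S: lon 149.4642°, lat 126.7395°.
Field: lon ⌊149.4642/20⌋ = 7 → H; lat ⌊126.7395/10⌋ = 12 → M.
Square: lon ⌊9.4642/2⌋ = 4; lat ⌊6.7395/1⌋ = 6.
Subsquare: lon ⌊1.4642/0.0833333⌋ = 17 → r; lat ⌊0.7395/0.0416667⌋ = 17 → r.

HM46rr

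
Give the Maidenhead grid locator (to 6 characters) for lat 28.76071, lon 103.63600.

OL18ts

Add 180° to longitude and 90° to latitude: 283.6360, 118.7607.
Field: 283.6360/20 → 14 → O, 118.7607/10 → 11 → L; chars OL.
Square: 3.6360/2 → 1, 8.7607/1 → 8; chars 18.
Subsquare: 1.6360/0.0833333 → 19 → t, 0.7607/0.0416667 → 18 → s; chars ts.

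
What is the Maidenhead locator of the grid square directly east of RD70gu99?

RD70hu09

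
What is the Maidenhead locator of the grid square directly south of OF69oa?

OF68ox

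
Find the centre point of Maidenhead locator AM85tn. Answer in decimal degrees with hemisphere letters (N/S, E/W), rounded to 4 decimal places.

35.5625° N, 162.3750° W

Field A=0, M=12: +0·20° lon, +12·10° lat → SW at lon -180°, lat 30°.
Square 8, 5: +8·2° lon, +5·1° lat → SW at lon -164°, lat 35°.
Subsquare t=19, n=13: +19·0.0833333° lon, +13·0.0416667° lat → SW at lon -162.417°, lat 35.5417°.
Cell spans 0.0833333° lon × 0.0416667° lat. Centre is SW corner plus half of each.
latitude 35.5625° N, longitude 162.3750° W.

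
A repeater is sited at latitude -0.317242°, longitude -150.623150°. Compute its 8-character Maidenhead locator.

BI49qq53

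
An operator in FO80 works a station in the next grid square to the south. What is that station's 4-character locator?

Latitude square 0; −1 → -1, wraps to 9, carry into field.
Latitude field O = 14; −1 → 13 = N.
The longitude characters are unchanged.

FN89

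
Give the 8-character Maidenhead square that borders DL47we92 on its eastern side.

Longitude extended square 9; +1 → 10, wraps to 0, carry into subsquare.
Longitude subsquare w = 22; +1 → 23 = x.
The latitude characters are unchanged.

DL47xe02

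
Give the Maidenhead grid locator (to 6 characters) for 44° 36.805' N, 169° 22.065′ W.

Shift to the Maidenhead origin (180°W, 90°S): lon 10.6322, lat 134.6134.
Field (20°×10°, letters A–R): lon ⌊10.6322/20⌋ = 0 → A; lat ⌊134.6134/10⌋ = 13 → N.
Square (2°×1°, digits 0–9): lon ⌊10.6322/2⌋ = 5; lat ⌊4.6134/1⌋ = 4.
Subsquare (5′×2.5′, letters a–x): lon ⌊0.6322/0.0833333⌋ = 7 → h; lat ⌊0.6134/0.0416667⌋ = 14 → o.

AN54ho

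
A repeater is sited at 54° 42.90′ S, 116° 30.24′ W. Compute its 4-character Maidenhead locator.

DD15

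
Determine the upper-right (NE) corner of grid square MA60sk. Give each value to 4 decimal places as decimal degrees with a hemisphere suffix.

89.5417° S, 73.5833° E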